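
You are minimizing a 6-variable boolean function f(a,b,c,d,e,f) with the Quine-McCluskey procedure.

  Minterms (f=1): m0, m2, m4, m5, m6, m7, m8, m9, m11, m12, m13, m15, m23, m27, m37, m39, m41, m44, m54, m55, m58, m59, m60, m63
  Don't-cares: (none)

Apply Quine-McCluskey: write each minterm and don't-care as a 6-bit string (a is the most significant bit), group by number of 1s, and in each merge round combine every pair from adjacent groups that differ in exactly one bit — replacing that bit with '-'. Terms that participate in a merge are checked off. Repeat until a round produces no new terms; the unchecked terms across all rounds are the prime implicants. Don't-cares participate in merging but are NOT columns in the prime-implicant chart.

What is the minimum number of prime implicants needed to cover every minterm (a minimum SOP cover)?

Round 0: 000000✓ 000010✓ 000100✓ 000101✓ 000110✓ 000111✓ 001000✓ 001001✓ 001011✓ 001100✓ 001101✓ 001111✓ 010111✓ 011011✓ 100101✓ 100111✓ 101001✓ 101100✓ 110110✓ 110111✓ 111010✓ 111011✓ 111100✓ 111111✓
Round 1: -00101✓ -00111✓ -01001 -01100 -10111✓ -11011 0-0111✓ 0-1011 00-000✓ 00-100✓ 00-101✓ 00-111✓ 000-00✓ 000-10✓ 0000-0✓ 0001-0✓ 0001-1✓ 00010-✓ 00011-✓ 001-00✓ 001-01✓ 001-11✓ 0010-1✓ 00100-✓ 0011-1✓ 00110-✓ 1-0111✓ 1-1100 1001-1✓ 11-111 11011- 111-11 11101-
Round 2: --0111 -001-1 00--00 00-1-1 00-10- 000--0 0001-- 001--1 001-0-
PIs = {--0111, -001-1, -01001, -01100, -11011, 0-1011, 00--00, 00-1-1, 00-10-, 000--0, 0001--, 001--1, 001-0-, 1-1100, 11-111, 11011-, 111-11, 11101-}
Coverage chart:
  m0: 00--00,000--0
  m2: 000--0 ←essential
  m4: 00--00,00-10-,000--0,0001--
  m5: -001-1,00-1-1,00-10-,0001--
  m6: 000--0,0001--
  m7: --0111,-001-1,00-1-1,0001--
  m8: 00--00,001-0-
  m9: -01001,001--1,001-0-
  m11: 0-1011,001--1
  m12: -01100,00--00,00-10-,001-0-
  m13: 00-1-1,00-10-,001--1,001-0-
  m15: 00-1-1,001--1
  m23: --0111 ←essential
  m27: -11011,0-1011
  m37: -001-1 ←essential
  m39: --0111,-001-1
  m41: -01001 ←essential
  m44: -01100,1-1100
  m54: 11011- ←essential
  m55: --0111,11-111,11011-
  m58: 11101- ←essential
  m59: -11011,111-11,11101-
  m60: 1-1100 ←essential
  m63: 11-111,111-11
Essential: --0111, -001-1, -01001, 000--0, 1-1100, 11011-, 11101-
Petrick residual → -11011, 00--00, 001--1, 11-111
Min cover (11 terms): c'def + b'c'df + b'cd'e'f + bcd'ef + a'b'e'f' + a'b'c'f' + a'b'cf + acde'f' + abdef + abc'de + abcd'e

11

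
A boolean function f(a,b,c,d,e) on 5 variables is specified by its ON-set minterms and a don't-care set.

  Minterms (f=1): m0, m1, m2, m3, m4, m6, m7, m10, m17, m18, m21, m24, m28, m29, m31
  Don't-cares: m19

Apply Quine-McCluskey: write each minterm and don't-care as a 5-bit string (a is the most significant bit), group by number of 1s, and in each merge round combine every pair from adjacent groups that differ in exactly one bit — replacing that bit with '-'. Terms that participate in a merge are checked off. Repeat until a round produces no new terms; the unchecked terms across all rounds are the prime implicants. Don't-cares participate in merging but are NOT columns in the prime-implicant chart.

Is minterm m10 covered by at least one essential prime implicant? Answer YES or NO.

YES

[col 0] 00000*, 00001*, 00010*, 00011*, 00100*, 00110*, 00111*, 01010*, 10001*, 10010*, 10011*, 10101*, 11000*, 11100*, 11101*, 11111*
[col 1] -0001*, -0010*, -0011*, 0-010, 00-00*, 00-10*, 00-11*, 000-0*, 000-1*, 0000-*, 0001-*, 001-0*, 0011-*, 1-101, 10-01, 100-1*, 1001-*, 11-00, 111-1, 1110-
[col 2] -00-1, -001-, 00--0, 00-1-, 000--
Prime implicants: -00-1, -001-, 0-010, 00--0, 00-1-, 000--, 1-101, 10-01, 11-00, 111-1, 1110-
PI chart (minterm → PIs covering it):
  0 | 00--0,000--
  1 | -00-1,000--
  2 | -001-,0-010,00--0,00-1-,000--
  3 | -00-1,-001-,00-1-,000--
  4 | 00--0  (sole → essential)
  6 | 00--0,00-1-
  7 | 00-1-  (sole → essential)
  10 | 0-010  (sole → essential)
  17 | -00-1,10-01
  18 | -001-  (sole → essential)
  21 | 1-101,10-01
  24 | 11-00  (sole → essential)
  28 | 11-00,1110-
  29 | 1-101,111-1,1110-
  31 | 111-1  (sole → essential)
Essential prime implicants: -001-, 0-010, 00--0, 00-1-, 11-00, 111-1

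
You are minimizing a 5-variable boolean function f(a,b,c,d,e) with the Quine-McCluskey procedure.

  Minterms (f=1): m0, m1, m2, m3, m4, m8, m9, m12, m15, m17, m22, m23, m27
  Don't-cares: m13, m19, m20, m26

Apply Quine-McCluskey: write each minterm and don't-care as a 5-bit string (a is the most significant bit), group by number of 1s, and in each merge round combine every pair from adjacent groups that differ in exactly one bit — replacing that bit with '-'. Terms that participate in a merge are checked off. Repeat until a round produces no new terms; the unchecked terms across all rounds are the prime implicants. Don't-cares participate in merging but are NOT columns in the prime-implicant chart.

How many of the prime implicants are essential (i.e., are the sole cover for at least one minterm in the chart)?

3

size-2^0 implicants → 00000(✓)  00001(✓)  00010(✓)  00011(✓)  00100(✓)  01000(✓)  01001(✓)  01100(✓)  01101(✓)  01111(✓)  10001(✓)  10011(✓)  10100(✓)  10110(✓)  10111(✓)  11010(✓)  11011(✓)
size-2^1 implicants → -0001(✓)  -0011(✓)  -0100  0-000(✓)  0-001(✓)  0-100(✓)  00-00(✓)  000-0(✓)  000-1(✓)  0000-(✓)  0001-(✓)  01-00(✓)  01-01(✓)  0100-(✓)  011-1  0110-(✓)  1-011  10-11  100-1(✓)  101-0  1011-  1101-
size-2^2 implicants → -00-1  0--00  0-00-  000--  01-0-
Unchecked terms (primes): -00-1, -0100, 0--00, 0-00-, 000--, 01-0-, 011-1, 1-011, 10-11, 101-0, 1011-, 1101-
Minterm coverage:
  m0 ⊆ 0--00,0-00-,000--
  m1 ⊆ -00-1,0-00-,000--
  m2 ⊆ 000-- [E]
  m3 ⊆ -00-1,000--
  m4 ⊆ -0100,0--00
  m8 ⊆ 0--00,0-00-,01-0-
  m9 ⊆ 0-00-,01-0-
  m12 ⊆ 0--00,01-0-
  m15 ⊆ 011-1 [E]
  m17 ⊆ -00-1 [E]
  m22 ⊆ 101-0,1011-
  m23 ⊆ 10-11,1011-
  m27 ⊆ 1-011,1101-
E = {-00-1, 000--, 011-1}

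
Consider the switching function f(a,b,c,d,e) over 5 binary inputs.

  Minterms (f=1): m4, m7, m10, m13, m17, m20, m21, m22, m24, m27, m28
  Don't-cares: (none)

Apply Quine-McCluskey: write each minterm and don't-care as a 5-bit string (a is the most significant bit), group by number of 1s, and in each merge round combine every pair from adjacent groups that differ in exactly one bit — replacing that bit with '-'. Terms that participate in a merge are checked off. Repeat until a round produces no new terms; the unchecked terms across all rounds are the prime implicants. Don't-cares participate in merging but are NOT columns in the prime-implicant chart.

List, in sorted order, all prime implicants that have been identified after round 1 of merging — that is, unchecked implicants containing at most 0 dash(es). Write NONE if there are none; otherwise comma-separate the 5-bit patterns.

size-2^0 implicants → 00100(✓)  00111  01010  01101  10001(✓)  10100(✓)  10101(✓)  10110(✓)  11000(✓)  11011  11100(✓)
size-2^1 implicants → -0100  1-100  10-01  101-0  1010-  11-00
Unchecked terms (primes): -0100, 00111, 01010, 01101, 1-100, 10-01, 101-0, 1010-, 11-00, 11011

00111, 01010, 01101, 11011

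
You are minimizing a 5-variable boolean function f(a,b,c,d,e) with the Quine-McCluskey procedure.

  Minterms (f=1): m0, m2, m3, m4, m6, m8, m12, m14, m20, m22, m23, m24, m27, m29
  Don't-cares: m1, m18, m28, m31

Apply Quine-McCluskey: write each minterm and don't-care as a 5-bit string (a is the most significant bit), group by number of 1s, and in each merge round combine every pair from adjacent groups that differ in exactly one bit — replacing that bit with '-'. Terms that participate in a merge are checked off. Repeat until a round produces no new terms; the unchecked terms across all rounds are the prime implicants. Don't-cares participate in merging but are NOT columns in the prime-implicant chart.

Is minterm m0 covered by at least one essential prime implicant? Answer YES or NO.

Round 0: 00000✓ 00001✓ 00010✓ 00011✓ 00100✓ 00110✓ 01000✓ 01100✓ 01110✓ 10010✓ 10100✓ 10110✓ 10111✓ 11000✓ 11011✓ 11100✓ 11101✓ 11111✓
Round 1: -0010✓ -0100✓ -0110✓ -1000✓ -1100✓ 0-000✓ 0-100✓ 0-110✓ 00-00✓ 00-10✓ 000-0✓ 000-1✓ 0000-✓ 0001-✓ 001-0✓ 01-00✓ 011-0✓ 1-100✓ 1-111 10-10✓ 101-0✓ 1011- 11-00✓ 11-11 111-1 1110-
Round 2: --100 -0-10 -01-0 -1-00 0--00 0-1-0 00--0 000--
PIs = {--100, -0-10, -01-0, -1-00, 0--00, 0-1-0, 00--0, 000--, 1-111, 1011-, 11-11, 111-1, 1110-}
Coverage chart:
  m0: 0--00,00--0,000--
  m2: -0-10,00--0,000--
  m3: 000-- ←essential
  m4: --100,-01-0,0--00,0-1-0,00--0
  m6: -0-10,-01-0,0-1-0,00--0
  m8: -1-00,0--00
  m12: --100,-1-00,0--00,0-1-0
  m14: 0-1-0 ←essential
  m20: --100,-01-0
  m22: -0-10,-01-0,1011-
  m23: 1-111,1011-
  m24: -1-00 ←essential
  m27: 11-11 ←essential
  m29: 111-1,1110-
Essential: -1-00, 0-1-0, 000--, 11-11

YES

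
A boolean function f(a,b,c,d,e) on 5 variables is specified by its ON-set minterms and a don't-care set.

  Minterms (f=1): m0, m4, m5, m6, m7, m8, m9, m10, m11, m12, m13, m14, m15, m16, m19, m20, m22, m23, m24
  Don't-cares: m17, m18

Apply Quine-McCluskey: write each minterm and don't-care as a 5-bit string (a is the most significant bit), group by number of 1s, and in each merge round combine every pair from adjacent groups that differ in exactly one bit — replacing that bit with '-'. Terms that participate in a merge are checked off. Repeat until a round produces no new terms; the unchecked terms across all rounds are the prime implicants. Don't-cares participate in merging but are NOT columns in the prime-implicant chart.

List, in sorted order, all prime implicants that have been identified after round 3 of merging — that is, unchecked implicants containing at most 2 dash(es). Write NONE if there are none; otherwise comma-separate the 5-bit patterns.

Round 0: 00000✓ 00100✓ 00101✓ 00110✓ 00111✓ 01000✓ 01001✓ 01010✓ 01011✓ 01100✓ 01101✓ 01110✓ 01111✓ 10000✓ 10001✓ 10010✓ 10011✓ 10100✓ 10110✓ 10111✓ 11000✓
Round 1: -0000✓ -0100✓ -0110✓ -0111✓ -1000✓ 0-000✓ 0-100✓ 0-101✓ 0-110✓ 0-111✓ 00-00✓ 001-0✓ 001-1✓ 0010-✓ 0011-✓ 01-00✓ 01-01✓ 01-10✓ 01-11✓ 010-0✓ 010-1✓ 0100-✓ 0101-✓ 011-0✓ 011-1✓ 0110-✓ 0111-✓ 1-000✓ 10-00✓ 10-10✓ 10-11✓ 100-0✓ 100-1✓ 1000-✓ 1001-✓ 101-0✓ 1011-✓
Round 2: --000 -0-00 -01-0 -011- 0--00 0-1-0✓ 0-1-1✓ 0-10-✓ 0-11-✓ 001--✓ 01--0✓ 01--1✓ 01-0-✓ 01-1-✓ 010--✓ 011--✓ 10--0 10-1- 100--
Round 3: 0-1-- 01---
PIs = {--000, -0-00, -01-0, -011-, 0--00, 0-1--, 01---, 10--0, 10-1-, 100--}

--000, -0-00, -01-0, -011-, 0--00, 10--0, 10-1-, 100--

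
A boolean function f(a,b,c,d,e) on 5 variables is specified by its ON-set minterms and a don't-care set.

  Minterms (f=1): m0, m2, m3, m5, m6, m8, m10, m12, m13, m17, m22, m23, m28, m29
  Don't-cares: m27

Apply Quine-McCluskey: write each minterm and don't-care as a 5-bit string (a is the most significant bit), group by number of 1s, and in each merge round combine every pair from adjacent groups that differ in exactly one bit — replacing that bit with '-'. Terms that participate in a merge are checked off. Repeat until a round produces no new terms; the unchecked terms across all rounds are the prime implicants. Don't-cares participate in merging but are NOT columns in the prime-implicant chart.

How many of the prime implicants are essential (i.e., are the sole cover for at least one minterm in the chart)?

6

size-2^0 implicants → 00000(✓)  00010(✓)  00011(✓)  00101(✓)  00110(✓)  01000(✓)  01010(✓)  01100(✓)  01101(✓)  10001  10110(✓)  10111(✓)  11011  11100(✓)  11101(✓)
size-2^1 implicants → -0110  -1100(✓)  -1101(✓)  0-000(✓)  0-010(✓)  0-101  00-10  000-0(✓)  0001-  01-00  010-0(✓)  0110-(✓)  1011-  1110-(✓)
size-2^2 implicants → -110-  0-0-0
Unchecked terms (primes): -0110, -110-, 0-0-0, 0-101, 00-10, 0001-, 01-00, 10001, 1011-, 11011
Minterm coverage:
  m0 ⊆ 0-0-0 [E]
  m2 ⊆ 0-0-0,00-10,0001-
  m3 ⊆ 0001- [E]
  m5 ⊆ 0-101 [E]
  m6 ⊆ -0110,00-10
  m8 ⊆ 0-0-0,01-00
  m10 ⊆ 0-0-0 [E]
  m12 ⊆ -110-,01-00
  m13 ⊆ -110-,0-101
  m17 ⊆ 10001 [E]
  m22 ⊆ -0110,1011-
  m23 ⊆ 1011- [E]
  m28 ⊆ -110- [E]
  m29 ⊆ -110- [E]
E = {-110-, 0-0-0, 0-101, 0001-, 10001, 1011-}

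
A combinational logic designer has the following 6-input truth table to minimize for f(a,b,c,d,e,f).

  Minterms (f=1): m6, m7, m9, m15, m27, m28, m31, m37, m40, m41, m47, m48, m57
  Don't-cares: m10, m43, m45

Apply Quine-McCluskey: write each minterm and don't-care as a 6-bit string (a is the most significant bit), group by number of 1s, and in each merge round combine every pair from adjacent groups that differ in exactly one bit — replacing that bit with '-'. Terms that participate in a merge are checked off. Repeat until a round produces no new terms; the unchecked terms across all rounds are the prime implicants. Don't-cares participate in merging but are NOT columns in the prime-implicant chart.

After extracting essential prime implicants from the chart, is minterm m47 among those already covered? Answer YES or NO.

size-2^0 implicants → 000110(✓)  000111(✓)  001001(✓)  001010  001111(✓)  011011(✓)  011100  011111(✓)  100101(✓)  101000(✓)  101001(✓)  101011(✓)  101101(✓)  101111(✓)  110000  111001(✓)
size-2^1 implicants → -01001  -01111  0-1111  00-111  00011-  011-11  1-1001  10-101  101-01(✓)  101-11(✓)  1010-1(✓)  10100-  1011-1(✓)
size-2^2 implicants → 101--1
Unchecked terms (primes): -01001, -01111, 0-1111, 00-111, 00011-, 001010, 011-11, 011100, 1-1001, 10-101, 101--1, 10100-, 110000
Minterm coverage:
  m6 ⊆ 00011- [E]
  m7 ⊆ 00-111,00011-
  m9 ⊆ -01001 [E]
  m15 ⊆ -01111,0-1111,00-111
  m27 ⊆ 011-11 [E]
  m28 ⊆ 011100 [E]
  m31 ⊆ 0-1111,011-11
  m37 ⊆ 10-101 [E]
  m40 ⊆ 10100- [E]
  m41 ⊆ -01001,1-1001,101--1,10100-
  m47 ⊆ -01111,101--1
  m48 ⊆ 110000 [E]
  m57 ⊆ 1-1001 [E]
E = {-01001, 00011-, 011-11, 011100, 1-1001, 10-101, 10100-, 110000}

NO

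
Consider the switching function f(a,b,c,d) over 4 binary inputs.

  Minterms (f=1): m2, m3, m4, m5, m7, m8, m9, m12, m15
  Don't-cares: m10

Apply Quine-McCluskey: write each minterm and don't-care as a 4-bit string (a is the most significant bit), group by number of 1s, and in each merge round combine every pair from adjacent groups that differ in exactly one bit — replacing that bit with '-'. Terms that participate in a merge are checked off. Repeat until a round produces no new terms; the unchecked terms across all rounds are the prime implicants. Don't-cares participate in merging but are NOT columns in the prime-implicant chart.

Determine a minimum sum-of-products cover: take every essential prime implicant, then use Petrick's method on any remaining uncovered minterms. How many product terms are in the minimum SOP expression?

5

Round 0: 0010✓ 0011✓ 0100✓ 0101✓ 0111✓ 1000✓ 1001✓ 1010✓ 1100✓ 1111✓
Round 1: -010 -100 -111 0-11 001- 01-1 010- 1-00 10-0 100-
PIs = {-010, -100, -111, 0-11, 001-, 01-1, 010-, 1-00, 10-0, 100-}
Coverage chart:
  m2: -010,001-
  m3: 0-11,001-
  m4: -100,010-
  m5: 01-1,010-
  m7: -111,0-11,01-1
  m8: 1-00,10-0,100-
  m9: 100- ←essential
  m12: -100,1-00
  m15: -111 ←essential
Essential: -111, 100-
Petrick residual → -100, 001-, 01-1
Min cover (5 terms): bc'd' + bcd + a'b'c + a'bd + ab'c'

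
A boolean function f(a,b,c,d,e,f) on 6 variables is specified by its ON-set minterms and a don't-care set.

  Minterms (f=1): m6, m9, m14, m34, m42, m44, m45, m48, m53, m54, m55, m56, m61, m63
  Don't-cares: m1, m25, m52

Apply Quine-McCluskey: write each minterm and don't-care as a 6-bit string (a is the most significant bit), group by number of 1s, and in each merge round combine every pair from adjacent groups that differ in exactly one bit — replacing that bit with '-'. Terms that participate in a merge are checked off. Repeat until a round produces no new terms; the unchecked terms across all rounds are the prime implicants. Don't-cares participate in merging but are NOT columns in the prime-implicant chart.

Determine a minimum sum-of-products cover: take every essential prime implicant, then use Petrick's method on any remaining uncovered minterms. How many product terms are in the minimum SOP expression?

[col 0] 000001*, 000110*, 001001*, 001110*, 011001*, 100010*, 101010*, 101100*, 101101*, 110000*, 110100*, 110101*, 110110*, 110111*, 111000*, 111101*, 111111*
[col 1] 0-1001, 00-001, 00-110, 1-1101, 10-010, 10110-, 11-000, 11-101*, 11-111*, 110-00, 1101-0*, 1101-1*, 11010-*, 11011-*, 1111-1*
[col 2] 11-1-1, 1101--
Prime implicants: 0-1001, 00-001, 00-110, 1-1101, 10-010, 10110-, 11-000, 11-1-1, 110-00, 1101--
PI chart (minterm → PIs covering it):
  6 | 00-110  (sole → essential)
  9 | 0-1001,00-001
  14 | 00-110  (sole → essential)
  34 | 10-010  (sole → essential)
  42 | 10-010  (sole → essential)
  44 | 10110-  (sole → essential)
  45 | 1-1101,10110-
  48 | 11-000,110-00
  53 | 11-1-1,1101--
  54 | 1101--  (sole → essential)
  55 | 11-1-1,1101--
  56 | 11-000  (sole → essential)
  61 | 1-1101,11-1-1
  63 | 11-1-1  (sole → essential)
Essential prime implicants: 00-110, 10-010, 10110-, 11-000, 11-1-1, 1101--
Petrick residual → 0-1001
Minimum SOP uses 7 PIs: a'cd'e'f + a'b'def' + ab'd'ef' + ab'cde' + abd'e'f' + abdf + abc'd

7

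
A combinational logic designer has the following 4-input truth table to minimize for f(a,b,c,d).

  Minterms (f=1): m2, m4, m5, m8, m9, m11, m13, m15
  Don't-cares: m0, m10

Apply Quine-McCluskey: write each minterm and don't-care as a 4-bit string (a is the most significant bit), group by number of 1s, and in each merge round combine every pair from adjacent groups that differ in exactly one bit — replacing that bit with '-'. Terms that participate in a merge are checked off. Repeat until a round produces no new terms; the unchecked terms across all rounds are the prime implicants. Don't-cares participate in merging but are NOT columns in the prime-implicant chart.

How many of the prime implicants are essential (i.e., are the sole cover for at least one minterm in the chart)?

[col 0] 0000*, 0010*, 0100*, 0101*, 1000*, 1001*, 1010*, 1011*, 1101*, 1111*
[col 1] -000*, -010*, -101, 0-00, 00-0*, 010-, 1-01*, 1-11*, 10-0*, 10-1*, 100-*, 101-*, 11-1*
[col 2] -0-0, 1--1, 10--
Prime implicants: -0-0, -101, 0-00, 010-, 1--1, 10--
PI chart (minterm → PIs covering it):
  2 | -0-0  (sole → essential)
  4 | 0-00,010-
  5 | -101,010-
  8 | -0-0,10--
  9 | 1--1,10--
  11 | 1--1,10--
  13 | -101,1--1
  15 | 1--1  (sole → essential)
Essential prime implicants: -0-0, 1--1

2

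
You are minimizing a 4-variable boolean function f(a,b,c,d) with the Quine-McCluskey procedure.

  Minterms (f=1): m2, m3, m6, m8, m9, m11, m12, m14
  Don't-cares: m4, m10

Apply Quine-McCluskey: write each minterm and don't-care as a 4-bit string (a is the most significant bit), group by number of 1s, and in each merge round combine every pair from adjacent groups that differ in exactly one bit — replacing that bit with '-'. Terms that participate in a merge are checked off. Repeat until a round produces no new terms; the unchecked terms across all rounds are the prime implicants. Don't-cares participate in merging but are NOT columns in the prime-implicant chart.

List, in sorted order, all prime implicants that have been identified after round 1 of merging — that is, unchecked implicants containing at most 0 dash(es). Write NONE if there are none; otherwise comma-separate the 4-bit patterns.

NONE

size-2^0 implicants → 0010(✓)  0011(✓)  0100(✓)  0110(✓)  1000(✓)  1001(✓)  1010(✓)  1011(✓)  1100(✓)  1110(✓)
size-2^1 implicants → -010(✓)  -011(✓)  -100(✓)  -110(✓)  0-10(✓)  001-(✓)  01-0(✓)  1-00(✓)  1-10(✓)  10-0(✓)  10-1(✓)  100-(✓)  101-(✓)  11-0(✓)
size-2^2 implicants → --10  -01-  -1-0  1--0  10--
Unchecked terms (primes): --10, -01-, -1-0, 1--0, 10--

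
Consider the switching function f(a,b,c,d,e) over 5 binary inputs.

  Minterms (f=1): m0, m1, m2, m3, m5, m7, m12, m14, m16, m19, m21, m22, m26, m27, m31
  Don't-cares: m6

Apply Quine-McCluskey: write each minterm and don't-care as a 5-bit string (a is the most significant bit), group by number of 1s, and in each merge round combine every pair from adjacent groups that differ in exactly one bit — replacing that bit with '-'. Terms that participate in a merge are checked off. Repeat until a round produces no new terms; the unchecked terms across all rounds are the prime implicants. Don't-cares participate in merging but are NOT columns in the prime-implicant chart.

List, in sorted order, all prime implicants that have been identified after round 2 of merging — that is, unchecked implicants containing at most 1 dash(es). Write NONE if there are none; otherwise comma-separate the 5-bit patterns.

-0000, -0011, -0101, -0110, 0-110, 011-0, 1-011, 11-11, 1101-

[col 0] 00000*, 00001*, 00010*, 00011*, 00101*, 00110*, 00111*, 01100*, 01110*, 10000*, 10011*, 10101*, 10110*, 11010*, 11011*, 11111*
[col 1] -0000, -0011, -0101, -0110, 0-110, 00-01*, 00-10*, 00-11*, 000-0*, 000-1*, 0000-*, 0001-*, 001-1*, 0011-*, 011-0, 1-011, 11-11, 1101-
[col 2] 00--1, 00-1-, 000--
Prime implicants: -0000, -0011, -0101, -0110, 0-110, 00--1, 00-1-, 000--, 011-0, 1-011, 11-11, 1101-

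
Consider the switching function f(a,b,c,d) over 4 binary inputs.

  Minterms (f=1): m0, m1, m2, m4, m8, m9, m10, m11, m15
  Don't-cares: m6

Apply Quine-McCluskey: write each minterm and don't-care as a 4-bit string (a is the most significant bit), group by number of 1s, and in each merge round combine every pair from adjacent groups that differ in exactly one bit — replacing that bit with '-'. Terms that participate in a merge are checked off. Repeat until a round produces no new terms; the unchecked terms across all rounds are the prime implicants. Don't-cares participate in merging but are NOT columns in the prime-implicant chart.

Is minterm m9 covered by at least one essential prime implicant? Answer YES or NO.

YES

[col 0] 0000*, 0001*, 0010*, 0100*, 0110*, 1000*, 1001*, 1010*, 1011*, 1111*
[col 1] -000*, -001*, -010*, 0-00*, 0-10*, 00-0*, 000-*, 01-0*, 1-11, 10-0*, 10-1*, 100-*, 101-*
[col 2] -0-0, -00-, 0--0, 10--
Prime implicants: -0-0, -00-, 0--0, 1-11, 10--
PI chart (minterm → PIs covering it):
  0 | -0-0,-00-,0--0
  1 | -00-  (sole → essential)
  2 | -0-0,0--0
  4 | 0--0  (sole → essential)
  8 | -0-0,-00-,10--
  9 | -00-,10--
  10 | -0-0,10--
  11 | 1-11,10--
  15 | 1-11  (sole → essential)
Essential prime implicants: -00-, 0--0, 1-11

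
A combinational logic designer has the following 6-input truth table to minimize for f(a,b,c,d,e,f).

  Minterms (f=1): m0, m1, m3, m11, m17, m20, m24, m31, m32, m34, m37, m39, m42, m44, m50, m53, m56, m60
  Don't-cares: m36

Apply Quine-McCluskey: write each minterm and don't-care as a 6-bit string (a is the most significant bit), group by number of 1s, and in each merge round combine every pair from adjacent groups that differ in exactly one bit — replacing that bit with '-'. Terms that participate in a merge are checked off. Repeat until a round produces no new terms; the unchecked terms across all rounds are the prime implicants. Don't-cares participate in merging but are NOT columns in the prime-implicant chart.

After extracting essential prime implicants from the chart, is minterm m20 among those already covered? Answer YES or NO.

YES

Round 0: 000000✓ 000001✓ 000011✓ 001011✓ 010001✓ 010100 011000✓ 011111 100000✓ 100010✓ 100100✓ 100101✓ 100111✓ 101010✓ 101100✓ 110010✓ 110101✓ 111000✓ 111100✓
Round 1: -00000 -11000 0-0001 00-011 0000-1 00000- 1-0010 1-0101 1-1100 10-010 10-100 100-00 1000-0 1001-1 10010- 111-00
PIs = {-00000, -11000, 0-0001, 00-011, 0000-1, 00000-, 010100, 011111, 1-0010, 1-0101, 1-1100, 10-010, 10-100, 100-00, 1000-0, 1001-1, 10010-, 111-00}
Coverage chart:
  m0: -00000,00000-
  m1: 0-0001,0000-1,00000-
  m3: 00-011,0000-1
  m11: 00-011 ←essential
  m17: 0-0001 ←essential
  m20: 010100 ←essential
  m24: -11000 ←essential
  m31: 011111 ←essential
  m32: -00000,100-00,1000-0
  m34: 1-0010,10-010,1000-0
  m37: 1-0101,1001-1,10010-
  m39: 1001-1 ←essential
  m42: 10-010 ←essential
  m44: 1-1100,10-100
  m50: 1-0010 ←essential
  m53: 1-0101 ←essential
  m56: -11000,111-00
  m60: 1-1100,111-00
Essential: -11000, 0-0001, 00-011, 010100, 011111, 1-0010, 1-0101, 10-010, 1001-1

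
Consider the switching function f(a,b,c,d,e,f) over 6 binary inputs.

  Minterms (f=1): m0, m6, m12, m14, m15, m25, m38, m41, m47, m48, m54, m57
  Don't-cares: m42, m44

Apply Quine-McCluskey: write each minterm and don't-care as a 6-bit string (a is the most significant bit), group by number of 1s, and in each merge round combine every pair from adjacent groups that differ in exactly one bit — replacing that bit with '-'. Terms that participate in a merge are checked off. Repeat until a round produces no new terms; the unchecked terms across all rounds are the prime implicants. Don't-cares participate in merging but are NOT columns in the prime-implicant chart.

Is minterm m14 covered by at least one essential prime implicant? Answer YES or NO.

size-2^0 implicants → 000000  000110(✓)  001100(✓)  001110(✓)  001111(✓)  011001(✓)  100110(✓)  101001(✓)  101010  101100(✓)  101111(✓)  110000  110110(✓)  111001(✓)
size-2^1 implicants → -00110  -01100  -01111  -11001  00-110  0011-0  00111-  1-0110  1-1001
Unchecked terms (primes): -00110, -01100, -01111, -11001, 00-110, 000000, 0011-0, 00111-, 1-0110, 1-1001, 101010, 110000
Minterm coverage:
  m0 ⊆ 000000 [E]
  m6 ⊆ -00110,00-110
  m12 ⊆ -01100,0011-0
  m14 ⊆ 00-110,0011-0,00111-
  m15 ⊆ -01111,00111-
  m25 ⊆ -11001 [E]
  m38 ⊆ -00110,1-0110
  m41 ⊆ 1-1001 [E]
  m47 ⊆ -01111 [E]
  m48 ⊆ 110000 [E]
  m54 ⊆ 1-0110 [E]
  m57 ⊆ -11001,1-1001
E = {-01111, -11001, 000000, 1-0110, 1-1001, 110000}

NO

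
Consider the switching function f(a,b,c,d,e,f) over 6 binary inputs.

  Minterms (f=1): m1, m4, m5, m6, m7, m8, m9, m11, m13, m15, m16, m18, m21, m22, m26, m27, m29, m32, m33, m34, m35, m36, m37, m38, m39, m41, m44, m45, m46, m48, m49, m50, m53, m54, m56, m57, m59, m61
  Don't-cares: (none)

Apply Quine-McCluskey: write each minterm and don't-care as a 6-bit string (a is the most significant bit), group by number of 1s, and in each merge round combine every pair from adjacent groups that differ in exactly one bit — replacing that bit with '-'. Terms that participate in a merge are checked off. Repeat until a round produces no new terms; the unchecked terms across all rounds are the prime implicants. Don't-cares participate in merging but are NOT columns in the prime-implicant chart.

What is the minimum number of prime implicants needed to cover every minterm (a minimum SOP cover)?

Round 0: 000001✓ 000100✓ 000101✓ 000110✓ 000111✓ 001000✓ 001001✓ 001011✓ 001101✓ 001111✓ 010000✓ 010010✓ 010101✓ 010110✓ 011010✓ 011011✓ 011101✓ 100000✓ 100001✓ 100010✓ 100011✓ 100100✓ 100101✓ 100110✓ 100111✓ 101001✓ 101100✓ 101101✓ 101110✓ 110000✓ 110001✓ 110010✓ 110101✓ 110110✓ 111000✓ 111001✓ 111011✓ 111101✓
Round 1: -00001✓ -00100✓ -00101✓ -00110✓ -00111✓ -01001✓ -01101✓ -10000✓ -10010✓ -10101✓ -10110✓ -11011 -11101✓ 0-0101✓ 0-0110✓ 0-1011 0-1101✓ 00-001✓ 00-101✓ 00-111✓ 000-01✓ 0001-0✓ 0001-1✓ 00010-✓ 00011-✓ 001-01✓ 001-11✓ 0010-1✓ 00100- 0011-1✓ 01-010 01-101✓ 010-10✓ 0100-0✓ 01101- 1-0000✓ 1-0001✓ 1-0010✓ 1-0101✓ 1-0110✓ 1-1001✓ 1-1101✓ 10-001✓ 10-100✓ 10-101✓ 10-110✓ 100-00✓ 100-01✓ 100-10✓ 100-11✓ 1000-0✓ 1000-1✓ 10000-✓ 10001-✓ 1001-0✓ 1001-1✓ 10010-✓ 10011-✓ 101-01✓ 1011-0✓ 10110-✓ 11-000✓ 11-001✓ 11-101✓ 110-01✓ 110-10✓ 1100-0✓ 11000-✓ 111-01✓ 1110-1 11100-✓
Round 2: --0101✓ --0110 --1101✓ -0-001✓ -0-101✓ -00-01✓ -001-0✓ -001-1✓ -0010-✓ -0011-✓ -01-01✓ -1-101✓ -10-10 -100-0 0--101✓ 00--01✓ 00-1-1 0001--✓ 001--1 1--001✓ 1--101✓ 1-0-01✓ 1-0-10 1-00-0 1-000- 1-1-01✓ 10--01✓ 10-1-0 10-10- 100--0✓ 100--1✓ 100-0-✓ 100-1-✓ 1000--✓ 1001--✓ 11--01✓ 11-00-
Round 3: ---101 -0--01 -001-- 1---01 100---
PIs = {---101, --0110, -0--01, -001--, -10-10, -100-0, -11011, 0-1011, 00-1-1, 001--1, 00100-, 01-010, 01101-, 1---01, 1-0-10, 1-00-0, 1-000-, 10-1-0, 10-10-, 100---, 11-00-, 1110-1}
Coverage chart:
  m1: -0--01 ←essential
  m4: -001-- ←essential
  m5: ---101,-0--01,-001--,00-1-1
  m6: --0110,-001--
  m7: -001--,00-1-1
  m8: 00100- ←essential
  m9: -0--01,001--1,00100-
  m11: 0-1011,001--1
  m13: ---101,-0--01,00-1-1,001--1
  m15: 00-1-1,001--1
  m16: -100-0 ←essential
  m18: -10-10,-100-0,01-010
  m21: ---101 ←essential
  m22: --0110,-10-10
  m26: 01-010,01101-
  m27: -11011,0-1011,01101-
  m29: ---101 ←essential
  m32: 1-00-0,1-000-,100---
  m33: -0--01,1---01,1-000-,100---
  m34: 1-0-10,1-00-0,100---
  m35: 100--- ←essential
  m36: -001--,10-1-0,10-10-,100---
  m37: ---101,-0--01,-001--,1---01,10-10-,100---
  m38: --0110,-001--,1-0-10,10-1-0,100---
  m39: -001--,100---
  m41: -0--01,1---01
  m44: 10-1-0,10-10-
  m45: ---101,-0--01,1---01,10-10-
  m46: 10-1-0 ←essential
  m48: -100-0,1-00-0,1-000-,11-00-
  m49: 1---01,1-000-,11-00-
  m50: -10-10,-100-0,1-0-10,1-00-0
  m53: ---101,1---01
  m54: --0110,-10-10,1-0-10
  m56: 11-00- ←essential
  m57: 1---01,11-00-,1110-1
  m59: -11011,1110-1
  m61: ---101,1---01
Essential: ---101, -0--01, -001--, -100-0, 00100-, 10-1-0, 100---, 11-00-
Petrick residual → --0110, -11011, 001--1, 01-010
Min cover (12 terms): de'f + c'def' + b'e'f + b'c'd + bc'd'f' + bcd'ef + a'b'cf + a'b'cd'e' + a'bd'ef' + ab'df' + ab'c' + abd'e'

12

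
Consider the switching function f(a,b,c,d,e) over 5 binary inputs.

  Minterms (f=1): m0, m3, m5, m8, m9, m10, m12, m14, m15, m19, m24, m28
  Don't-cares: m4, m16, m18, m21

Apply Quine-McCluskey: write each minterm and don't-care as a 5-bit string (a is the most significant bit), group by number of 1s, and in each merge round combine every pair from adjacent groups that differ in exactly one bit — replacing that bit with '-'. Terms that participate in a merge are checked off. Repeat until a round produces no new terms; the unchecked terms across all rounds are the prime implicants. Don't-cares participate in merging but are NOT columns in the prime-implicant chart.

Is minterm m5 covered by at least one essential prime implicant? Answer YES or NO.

NO

size-2^0 implicants → 00000(✓)  00011(✓)  00100(✓)  00101(✓)  01000(✓)  01001(✓)  01010(✓)  01100(✓)  01110(✓)  01111(✓)  10000(✓)  10010(✓)  10011(✓)  10101(✓)  11000(✓)  11100(✓)
size-2^1 implicants → -0000(✓)  -0011  -0101  -1000(✓)  -1100(✓)  0-000(✓)  0-100(✓)  00-00(✓)  0010-  01-00(✓)  01-10(✓)  010-0(✓)  0100-  011-0(✓)  0111-  1-000(✓)  100-0  1001-  11-00(✓)
size-2^2 implicants → --000  -1-00  0--00  01--0
Unchecked terms (primes): --000, -0011, -0101, -1-00, 0--00, 0010-, 01--0, 0100-, 0111-, 100-0, 1001-
Minterm coverage:
  m0 ⊆ --000,0--00
  m3 ⊆ -0011 [E]
  m5 ⊆ -0101,0010-
  m8 ⊆ --000,-1-00,0--00,01--0,0100-
  m9 ⊆ 0100- [E]
  m10 ⊆ 01--0 [E]
  m12 ⊆ -1-00,0--00,01--0
  m14 ⊆ 01--0,0111-
  m15 ⊆ 0111- [E]
  m19 ⊆ -0011,1001-
  m24 ⊆ --000,-1-00
  m28 ⊆ -1-00 [E]
E = {-0011, -1-00, 01--0, 0100-, 0111-}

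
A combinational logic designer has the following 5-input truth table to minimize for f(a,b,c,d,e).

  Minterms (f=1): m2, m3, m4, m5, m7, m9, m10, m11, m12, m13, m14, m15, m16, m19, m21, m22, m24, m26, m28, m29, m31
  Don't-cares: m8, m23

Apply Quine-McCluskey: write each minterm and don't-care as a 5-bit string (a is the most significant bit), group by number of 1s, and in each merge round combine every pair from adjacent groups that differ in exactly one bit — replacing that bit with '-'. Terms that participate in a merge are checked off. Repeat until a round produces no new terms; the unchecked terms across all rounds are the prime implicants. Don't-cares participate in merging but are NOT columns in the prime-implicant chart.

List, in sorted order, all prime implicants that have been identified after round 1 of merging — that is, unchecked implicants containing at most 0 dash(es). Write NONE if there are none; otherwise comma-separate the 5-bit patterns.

[col 0] 00010*, 00011*, 00100*, 00101*, 00111*, 01000*, 01001*, 01010*, 01011*, 01100*, 01101*, 01110*, 01111*, 10000*, 10011*, 10101*, 10110*, 10111*, 11000*, 11010*, 11100*, 11101*, 11111*
[col 1] -0011*, -0101*, -0111*, -1000*, -1010*, -1100*, -1101*, -1111*, 0-010*, 0-011*, 0-100*, 0-101*, 0-111*, 00-11*, 0001-*, 001-1*, 0010-*, 01-00*, 01-01*, 01-10*, 01-11*, 010-0*, 010-1*, 0100-*, 0101-*, 011-0*, 011-1*, 0110-*, 0111-*, 1-000, 1-101*, 1-111*, 10-11*, 101-1*, 1011-, 11-00*, 110-0*, 111-1*, 1110-*
[col 2] --101*, --111*, -0-11, -01-1*, -1-00, -10-0, -11-1*, -110-, 0--11, 0-01-, 0-1-1*, 0-10-, 01--0*, 01--1*, 01-0-*, 01-1-*, 010--*, 011--*, 1-1-1*
[col 3] --1-1, 01---
Prime implicants: --1-1, -0-11, -1-00, -10-0, -110-, 0--11, 0-01-, 0-10-, 01---, 1-000, 1011-

NONE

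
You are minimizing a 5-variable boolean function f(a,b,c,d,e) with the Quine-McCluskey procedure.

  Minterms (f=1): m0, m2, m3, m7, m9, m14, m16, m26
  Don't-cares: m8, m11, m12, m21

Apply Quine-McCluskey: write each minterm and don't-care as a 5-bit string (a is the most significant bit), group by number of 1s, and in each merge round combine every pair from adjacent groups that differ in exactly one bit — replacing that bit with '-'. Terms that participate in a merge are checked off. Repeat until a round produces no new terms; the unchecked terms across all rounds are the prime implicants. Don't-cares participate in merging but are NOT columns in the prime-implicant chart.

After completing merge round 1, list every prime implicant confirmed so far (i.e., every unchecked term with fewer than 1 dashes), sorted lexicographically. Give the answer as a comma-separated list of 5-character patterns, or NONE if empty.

10101, 11010

[col 0] 00000*, 00010*, 00011*, 00111*, 01000*, 01001*, 01011*, 01100*, 01110*, 10000*, 10101, 11010
[col 1] -0000, 0-000, 0-011, 00-11, 000-0, 0001-, 01-00, 010-1, 0100-, 011-0
Prime implicants: -0000, 0-000, 0-011, 00-11, 000-0, 0001-, 01-00, 010-1, 0100-, 011-0, 10101, 11010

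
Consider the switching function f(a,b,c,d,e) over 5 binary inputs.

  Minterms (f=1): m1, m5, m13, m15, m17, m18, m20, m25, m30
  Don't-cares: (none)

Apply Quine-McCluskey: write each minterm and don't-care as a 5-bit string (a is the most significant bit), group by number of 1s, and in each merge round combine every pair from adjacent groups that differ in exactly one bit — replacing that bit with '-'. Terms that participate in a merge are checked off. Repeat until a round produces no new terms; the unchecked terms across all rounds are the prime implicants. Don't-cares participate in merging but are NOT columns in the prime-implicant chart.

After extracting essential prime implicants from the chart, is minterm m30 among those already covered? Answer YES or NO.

[col 0] 00001*, 00101*, 01101*, 01111*, 10001*, 10010, 10100, 11001*, 11110
[col 1] -0001, 0-101, 00-01, 011-1, 1-001
Prime implicants: -0001, 0-101, 00-01, 011-1, 1-001, 10010, 10100, 11110
PI chart (minterm → PIs covering it):
  1 | -0001,00-01
  5 | 0-101,00-01
  13 | 0-101,011-1
  15 | 011-1  (sole → essential)
  17 | -0001,1-001
  18 | 10010  (sole → essential)
  20 | 10100  (sole → essential)
  25 | 1-001  (sole → essential)
  30 | 11110  (sole → essential)
Essential prime implicants: 011-1, 1-001, 10010, 10100, 11110

YES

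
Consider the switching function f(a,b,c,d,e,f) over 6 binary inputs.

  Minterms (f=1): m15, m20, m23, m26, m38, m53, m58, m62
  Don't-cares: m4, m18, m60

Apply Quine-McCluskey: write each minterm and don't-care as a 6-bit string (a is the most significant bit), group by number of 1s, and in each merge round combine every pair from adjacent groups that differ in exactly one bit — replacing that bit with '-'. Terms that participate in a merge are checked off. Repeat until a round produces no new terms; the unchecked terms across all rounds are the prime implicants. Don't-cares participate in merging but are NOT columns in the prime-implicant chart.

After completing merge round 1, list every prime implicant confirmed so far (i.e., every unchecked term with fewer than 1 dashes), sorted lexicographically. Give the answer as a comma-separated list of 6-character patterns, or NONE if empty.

size-2^0 implicants → 000100(✓)  001111  010010(✓)  010100(✓)  010111  011010(✓)  100110  110101  111010(✓)  111100(✓)  111110(✓)
size-2^1 implicants → -11010  0-0100  01-010  111-10  1111-0
Unchecked terms (primes): -11010, 0-0100, 001111, 01-010, 010111, 100110, 110101, 111-10, 1111-0

001111, 010111, 100110, 110101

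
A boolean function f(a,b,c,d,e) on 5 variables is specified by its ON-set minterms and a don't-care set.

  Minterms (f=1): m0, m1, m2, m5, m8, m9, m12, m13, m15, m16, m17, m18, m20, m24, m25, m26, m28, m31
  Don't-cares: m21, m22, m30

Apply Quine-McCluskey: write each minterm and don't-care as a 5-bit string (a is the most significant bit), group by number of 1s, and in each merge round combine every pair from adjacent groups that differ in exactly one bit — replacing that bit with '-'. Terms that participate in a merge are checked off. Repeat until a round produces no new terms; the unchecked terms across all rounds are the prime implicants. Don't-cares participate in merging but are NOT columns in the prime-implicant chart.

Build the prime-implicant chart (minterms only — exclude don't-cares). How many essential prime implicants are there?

3

[col 0] 00000*, 00001*, 00010*, 00101*, 01000*, 01001*, 01100*, 01101*, 01111*, 10000*, 10001*, 10010*, 10100*, 10101*, 10110*, 11000*, 11001*, 11010*, 11100*, 11110*, 11111*
[col 1] -0000*, -0001*, -0010*, -0101*, -1000*, -1001*, -1100*, -1111, 0-000*, 0-001*, 0-101*, 00-01*, 000-0*, 0000-*, 01-00*, 01-01*, 0100-*, 011-1, 0110-*, 1-000*, 1-001*, 1-010*, 1-100*, 1-110*, 10-00*, 10-01*, 10-10*, 100-0*, 1000-*, 101-0*, 1010-*, 11-00*, 11-10*, 110-0*, 1100-*, 111-0*, 1111-
[col 2] --000*, --001*, -0-01, -00-0, -000-*, -1-00, -100-*, 0--01, 0-00-*, 01-0-, 1--00*, 1--10*, 1-0-0*, 1-00-*, 1-1-0*, 10--0*, 10-0-, 11--0*
[col 3] --00-, 1---0
Prime implicants: --00-, -0-01, -00-0, -1-00, -1111, 0--01, 01-0-, 011-1, 1---0, 10-0-, 1111-
PI chart (minterm → PIs covering it):
  0 | --00-,-00-0
  1 | --00-,-0-01,0--01
  2 | -00-0  (sole → essential)
  5 | -0-01,0--01
  8 | --00-,-1-00,01-0-
  9 | --00-,0--01,01-0-
  12 | -1-00,01-0-
  13 | 0--01,01-0-,011-1
  15 | -1111,011-1
  16 | --00-,-00-0,1---0,10-0-
  17 | --00-,-0-01,10-0-
  18 | -00-0,1---0
  20 | 1---0,10-0-
  24 | --00-,-1-00,1---0
  25 | --00-  (sole → essential)
  26 | 1---0  (sole → essential)
  28 | -1-00,1---0
  31 | -1111,1111-
Essential prime implicants: --00-, -00-0, 1---0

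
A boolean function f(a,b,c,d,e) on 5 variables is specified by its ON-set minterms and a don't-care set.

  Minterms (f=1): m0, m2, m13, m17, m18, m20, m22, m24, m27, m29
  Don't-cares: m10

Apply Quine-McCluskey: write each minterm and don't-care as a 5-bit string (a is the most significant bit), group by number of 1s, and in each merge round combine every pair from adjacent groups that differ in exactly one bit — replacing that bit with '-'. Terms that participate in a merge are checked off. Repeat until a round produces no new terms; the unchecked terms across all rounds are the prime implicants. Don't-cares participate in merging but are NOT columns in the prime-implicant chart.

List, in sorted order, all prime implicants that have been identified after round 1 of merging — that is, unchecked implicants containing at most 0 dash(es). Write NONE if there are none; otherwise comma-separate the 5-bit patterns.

10001, 11000, 11011

size-2^0 implicants → 00000(✓)  00010(✓)  01010(✓)  01101(✓)  10001  10010(✓)  10100(✓)  10110(✓)  11000  11011  11101(✓)
size-2^1 implicants → -0010  -1101  0-010  000-0  10-10  101-0
Unchecked terms (primes): -0010, -1101, 0-010, 000-0, 10-10, 10001, 101-0, 11000, 11011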